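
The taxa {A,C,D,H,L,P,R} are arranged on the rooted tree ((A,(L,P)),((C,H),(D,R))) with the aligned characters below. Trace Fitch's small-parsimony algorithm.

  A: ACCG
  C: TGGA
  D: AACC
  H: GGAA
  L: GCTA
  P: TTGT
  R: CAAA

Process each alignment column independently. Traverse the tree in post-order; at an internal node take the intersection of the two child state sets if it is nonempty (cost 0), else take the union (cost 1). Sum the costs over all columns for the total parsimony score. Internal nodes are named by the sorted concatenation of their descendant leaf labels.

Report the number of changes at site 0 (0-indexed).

site 0, node LP: L={G} ∪ P={T} → {G,T} (+1)
site 0, node ALP: A={A} ∪ LP={G,T} → {A,G,T} (+1)
site 0, node CH: C={T} ∪ H={G} → {G,T} (+1)
site 0, node DR: D={A} ∪ R={C} → {A,C} (+1)
site 0, node CDHR: CH={G,T} ∪ DR={A,C} → {A,C,G,T} (+1)
site 0, node ACDHLPR: ALP={A,G,T} ∩ CDHR={A,C,G,T} → {A,G,T} (+0)
site 1, node LP: L={C} ∪ P={T} → {C,T} (+1)
site 1, node ALP: A={C} ∩ LP={C,T} → {C} (+0)
site 1, node CH: C={G} ∩ H={G} → {G} (+0)
site 1, node DR: D={A} ∩ R={A} → {A} (+0)
site 1, node CDHR: CH={G} ∪ DR={A} → {A,G} (+1)
site 1, node ACDHLPR: ALP={C} ∪ CDHR={A,G} → {A,C,G} (+1)
site 2, node LP: L={T} ∪ P={G} → {G,T} (+1)
site 2, node ALP: A={C} ∪ LP={G,T} → {C,G,T} (+1)
site 2, node CH: C={G} ∪ H={A} → {A,G} (+1)
site 2, node DR: D={C} ∪ R={A} → {A,C} (+1)
site 2, node CDHR: CH={A,G} ∩ DR={A,C} → {A} (+0)
site 2, node ACDHLPR: ALP={C,G,T} ∪ CDHR={A} → {A,C,G,T} (+1)
site 3, node LP: L={A} ∪ P={T} → {A,T} (+1)
site 3, node ALP: A={G} ∪ LP={A,T} → {A,G,T} (+1)
site 3, node CH: C={A} ∩ H={A} → {A} (+0)
site 3, node DR: D={C} ∪ R={A} → {A,C} (+1)
site 3, node CDHR: CH={A} ∩ DR={A,C} → {A} (+0)
site 3, node ACDHLPR: ALP={A,G,T} ∩ CDHR={A} → {A} (+0)
per-site changes: [5, 3, 5, 3]; total = 16

5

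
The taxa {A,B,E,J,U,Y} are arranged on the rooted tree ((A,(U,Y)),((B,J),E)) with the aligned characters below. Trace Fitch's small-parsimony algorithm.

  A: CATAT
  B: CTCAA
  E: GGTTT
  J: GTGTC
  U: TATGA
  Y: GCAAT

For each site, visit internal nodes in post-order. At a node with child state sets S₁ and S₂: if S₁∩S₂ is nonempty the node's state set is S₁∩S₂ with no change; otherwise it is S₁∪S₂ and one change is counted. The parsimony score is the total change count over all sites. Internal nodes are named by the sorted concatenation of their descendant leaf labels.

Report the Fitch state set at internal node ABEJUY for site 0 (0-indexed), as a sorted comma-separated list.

[col 0] UY: children U:{T}, Y:{G} ∪→ {G,T}; cost 1
[col 0] AUY: children A:{C}, UY:{G,T} ∪→ {C,G,T}; cost 1
[col 0] BJ: children B:{C}, J:{G} ∪→ {C,G}; cost 1
[col 0] BEJ: children BJ:{C,G}, E:{G} ∩→ {G}; cost 0
[col 0] ABEJUY: children AUY:{C,G,T}, BEJ:{G} ∩→ {G}; cost 0
[col 1] UY: children U:{A}, Y:{C} ∪→ {A,C}; cost 1
[col 1] AUY: children A:{A}, UY:{A,C} ∩→ {A}; cost 0
[col 1] BJ: children B:{T}, J:{T} ∩→ {T}; cost 0
[col 1] BEJ: children BJ:{T}, E:{G} ∪→ {G,T}; cost 1
[col 1] ABEJUY: children AUY:{A}, BEJ:{G,T} ∪→ {A,G,T}; cost 1
[col 2] UY: children U:{T}, Y:{A} ∪→ {A,T}; cost 1
[col 2] AUY: children A:{T}, UY:{A,T} ∩→ {T}; cost 0
[col 2] BJ: children B:{C}, J:{G} ∪→ {C,G}; cost 1
[col 2] BEJ: children BJ:{C,G}, E:{T} ∪→ {C,G,T}; cost 1
[col 2] ABEJUY: children AUY:{T}, BEJ:{C,G,T} ∩→ {T}; cost 0
[col 3] UY: children U:{G}, Y:{A} ∪→ {A,G}; cost 1
[col 3] AUY: children A:{A}, UY:{A,G} ∩→ {A}; cost 0
[col 3] BJ: children B:{A}, J:{T} ∪→ {A,T}; cost 1
[col 3] BEJ: children BJ:{A,T}, E:{T} ∩→ {T}; cost 0
[col 3] ABEJUY: children AUY:{A}, BEJ:{T} ∪→ {A,T}; cost 1
[col 4] UY: children U:{A}, Y:{T} ∪→ {A,T}; cost 1
[col 4] AUY: children A:{T}, UY:{A,T} ∩→ {T}; cost 0
[col 4] BJ: children B:{A}, J:{C} ∪→ {A,C}; cost 1
[col 4] BEJ: children BJ:{A,C}, E:{T} ∪→ {A,C,T}; cost 1
[col 4] ABEJUY: children AUY:{T}, BEJ:{A,C,T} ∩→ {T}; cost 0
per-site changes: [3, 3, 3, 3, 3]; total = 15

G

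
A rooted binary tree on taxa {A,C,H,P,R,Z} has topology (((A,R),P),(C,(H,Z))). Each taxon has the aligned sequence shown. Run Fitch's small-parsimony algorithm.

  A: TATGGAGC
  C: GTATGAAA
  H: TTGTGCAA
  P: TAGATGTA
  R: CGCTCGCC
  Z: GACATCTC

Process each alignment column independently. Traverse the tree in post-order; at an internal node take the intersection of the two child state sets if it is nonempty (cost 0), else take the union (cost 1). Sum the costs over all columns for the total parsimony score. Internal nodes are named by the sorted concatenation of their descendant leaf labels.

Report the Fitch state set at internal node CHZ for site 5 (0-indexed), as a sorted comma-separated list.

A,C

site 0, node AR: A={T} ∪ R={C} → {C,T} (+1)
site 0, node APR: AR={C,T} ∩ P={T} → {T} (+0)
site 0, node HZ: H={T} ∪ Z={G} → {G,T} (+1)
site 0, node CHZ: C={G} ∩ HZ={G,T} → {G} (+0)
site 0, node ACHPRZ: APR={T} ∪ CHZ={G} → {G,T} (+1)
site 1, node AR: A={A} ∪ R={G} → {A,G} (+1)
site 1, node APR: AR={A,G} ∩ P={A} → {A} (+0)
site 1, node HZ: H={T} ∪ Z={A} → {A,T} (+1)
site 1, node CHZ: C={T} ∩ HZ={A,T} → {T} (+0)
site 1, node ACHPRZ: APR={A} ∪ CHZ={T} → {A,T} (+1)
site 2, node AR: A={T} ∪ R={C} → {C,T} (+1)
site 2, node APR: AR={C,T} ∪ P={G} → {C,G,T} (+1)
site 2, node HZ: H={G} ∪ Z={C} → {C,G} (+1)
site 2, node CHZ: C={A} ∪ HZ={C,G} → {A,C,G} (+1)
site 2, node ACHPRZ: APR={C,G,T} ∩ CHZ={A,C,G} → {C,G} (+0)
site 3, node AR: A={G} ∪ R={T} → {G,T} (+1)
site 3, node APR: AR={G,T} ∪ P={A} → {A,G,T} (+1)
site 3, node HZ: H={T} ∪ Z={A} → {A,T} (+1)
site 3, node CHZ: C={T} ∩ HZ={A,T} → {T} (+0)
site 3, node ACHPRZ: APR={A,G,T} ∩ CHZ={T} → {T} (+0)
site 4, node AR: A={G} ∪ R={C} → {C,G} (+1)
site 4, node APR: AR={C,G} ∪ P={T} → {C,G,T} (+1)
site 4, node HZ: H={G} ∪ Z={T} → {G,T} (+1)
site 4, node CHZ: C={G} ∩ HZ={G,T} → {G} (+0)
site 4, node ACHPRZ: APR={C,G,T} ∩ CHZ={G} → {G} (+0)
site 5, node AR: A={A} ∪ R={G} → {A,G} (+1)
site 5, node APR: AR={A,G} ∩ P={G} → {G} (+0)
site 5, node HZ: H={C} ∩ Z={C} → {C} (+0)
site 5, node CHZ: C={A} ∪ HZ={C} → {A,C} (+1)
site 5, node ACHPRZ: APR={G} ∪ CHZ={A,C} → {A,C,G} (+1)
site 6, node AR: A={G} ∪ R={C} → {C,G} (+1)
site 6, node APR: AR={C,G} ∪ P={T} → {C,G,T} (+1)
site 6, node HZ: H={A} ∪ Z={T} → {A,T} (+1)
site 6, node CHZ: C={A} ∩ HZ={A,T} → {A} (+0)
site 6, node ACHPRZ: APR={C,G,T} ∪ CHZ={A} → {A,C,G,T} (+1)
site 7, node AR: A={C} ∩ R={C} → {C} (+0)
site 7, node APR: AR={C} ∪ P={A} → {A,C} (+1)
site 7, node HZ: H={A} ∪ Z={C} → {A,C} (+1)
site 7, node CHZ: C={A} ∩ HZ={A,C} → {A} (+0)
site 7, node ACHPRZ: APR={A,C} ∩ CHZ={A} → {A} (+0)
per-site changes: [3, 3, 4, 3, 3, 3, 4, 2]; total = 25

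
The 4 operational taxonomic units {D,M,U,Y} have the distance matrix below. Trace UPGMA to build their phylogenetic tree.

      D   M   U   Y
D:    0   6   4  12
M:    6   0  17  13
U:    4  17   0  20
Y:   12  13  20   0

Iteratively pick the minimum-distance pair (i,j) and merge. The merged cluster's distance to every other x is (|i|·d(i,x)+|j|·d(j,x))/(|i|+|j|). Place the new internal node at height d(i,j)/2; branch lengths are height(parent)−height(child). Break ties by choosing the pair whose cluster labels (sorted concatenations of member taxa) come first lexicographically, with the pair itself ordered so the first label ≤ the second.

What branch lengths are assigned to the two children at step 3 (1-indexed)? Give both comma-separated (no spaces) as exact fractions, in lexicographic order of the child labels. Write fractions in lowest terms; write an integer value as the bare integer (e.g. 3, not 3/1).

7/4,15/2

1. join D+U (d=4) ⇒ DU; edges |D|=2, |U|=2
  updated: d(DU,M)=23/2, d(DU,Y)=16
2. join DU+M (d=23/2) ⇒ DMU; edges |DU|=15/4, |M|=23/4
  updated: d(DMU,Y)=15
3. join DMU+Y (d=15) ⇒ DMUY; edges |DMU|=7/4, |Y|=15/2
final tree: (((D:2,U:2):15/4,M:23/4):7/4,Y:15/2)
total length: 91/4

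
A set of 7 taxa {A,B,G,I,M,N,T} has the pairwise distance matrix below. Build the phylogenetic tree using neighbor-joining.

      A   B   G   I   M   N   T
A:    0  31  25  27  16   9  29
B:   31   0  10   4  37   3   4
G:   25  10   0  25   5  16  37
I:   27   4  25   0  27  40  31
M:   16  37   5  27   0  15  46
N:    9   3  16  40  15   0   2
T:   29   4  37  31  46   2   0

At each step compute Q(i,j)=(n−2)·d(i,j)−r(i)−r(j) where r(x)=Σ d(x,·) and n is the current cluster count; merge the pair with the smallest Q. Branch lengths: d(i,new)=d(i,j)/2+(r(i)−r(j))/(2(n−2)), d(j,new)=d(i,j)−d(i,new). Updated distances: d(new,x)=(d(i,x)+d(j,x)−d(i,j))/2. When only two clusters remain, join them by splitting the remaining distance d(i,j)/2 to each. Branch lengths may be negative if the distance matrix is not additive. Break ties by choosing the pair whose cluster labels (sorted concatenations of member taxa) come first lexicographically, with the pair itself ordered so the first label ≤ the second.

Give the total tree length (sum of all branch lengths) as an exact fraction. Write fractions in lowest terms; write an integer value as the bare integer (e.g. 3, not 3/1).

step 1: merge (G,M) at d=5, Q=-239; branch lengths G→-3/10, M→53/10; new cluster GM
  updated: d(A,GM)=18, d(B,GM)=21, d(GM,I)=47/2, d(GM,N)=13, d(GM,T)=39
step 2: merge (B,I) at d=4, Q=-345/2; branch lengths B→-93/16, I→157/16; new cluster BI
  updated: d(A,BI)=27, d(BI,GM)=81/4, d(BI,N)=39/2, d(BI,T)=31/2
step 3: merge (N,T) at d=2, Q=-123; branch lengths N→-6, T→8; new cluster NT
  updated: d(A,NT)=18, d(BI,NT)=33/2, d(GM,NT)=25
step 4: merge (A,GM) at d=18, Q=-361/4; branch lengths A→143/16, GM→145/16; new cluster AGM
  updated: d(AGM,BI)=117/8, d(AGM,NT)=25/2
step 5: merge (AGM,BI) at d=117/8, Q=-349/8; branch lengths AGM→85/16, BI→149/16; new cluster ABGIM
  updated: d(ABGIM,NT)=115/16
step 6: merge (ABGIM,NT) at d=115/16; branch lengths ABGIM→115/32, NT→115/32; new cluster ABGIMNT
final tree: (((A:143/16,(G:-3/10,M:53/10):145/16):85/16,(B:-93/16,I:157/16):149/16):115/32,(N:-6,T:8):115/32)
total length: 813/16

813/16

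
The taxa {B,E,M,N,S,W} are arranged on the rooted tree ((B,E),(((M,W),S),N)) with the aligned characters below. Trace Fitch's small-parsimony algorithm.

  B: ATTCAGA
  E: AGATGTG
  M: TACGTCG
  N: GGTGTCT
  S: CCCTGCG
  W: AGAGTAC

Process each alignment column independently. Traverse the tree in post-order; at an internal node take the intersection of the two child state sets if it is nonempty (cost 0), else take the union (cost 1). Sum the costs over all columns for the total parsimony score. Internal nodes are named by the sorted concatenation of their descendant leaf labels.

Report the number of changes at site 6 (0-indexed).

[col 0] BE: children B:{A}, E:{A} ∩→ {A}; cost 0
[col 0] MW: children M:{T}, W:{A} ∪→ {A,T}; cost 1
[col 0] MSW: children MW:{A,T}, S:{C} ∪→ {A,C,T}; cost 1
[col 0] MNSW: children MSW:{A,C,T}, N:{G} ∪→ {A,C,G,T}; cost 1
[col 0] BEMNSW: children BE:{A}, MNSW:{A,C,G,T} ∩→ {A}; cost 0
[col 1] BE: children B:{T}, E:{G} ∪→ {G,T}; cost 1
[col 1] MW: children M:{A}, W:{G} ∪→ {A,G}; cost 1
[col 1] MSW: children MW:{A,G}, S:{C} ∪→ {A,C,G}; cost 1
[col 1] MNSW: children MSW:{A,C,G}, N:{G} ∩→ {G}; cost 0
[col 1] BEMNSW: children BE:{G,T}, MNSW:{G} ∩→ {G}; cost 0
[col 2] BE: children B:{T}, E:{A} ∪→ {A,T}; cost 1
[col 2] MW: children M:{C}, W:{A} ∪→ {A,C}; cost 1
[col 2] MSW: children MW:{A,C}, S:{C} ∩→ {C}; cost 0
[col 2] MNSW: children MSW:{C}, N:{T} ∪→ {C,T}; cost 1
[col 2] BEMNSW: children BE:{A,T}, MNSW:{C,T} ∩→ {T}; cost 0
[col 3] BE: children B:{C}, E:{T} ∪→ {C,T}; cost 1
[col 3] MW: children M:{G}, W:{G} ∩→ {G}; cost 0
[col 3] MSW: children MW:{G}, S:{T} ∪→ {G,T}; cost 1
[col 3] MNSW: children MSW:{G,T}, N:{G} ∩→ {G}; cost 0
[col 3] BEMNSW: children BE:{C,T}, MNSW:{G} ∪→ {C,G,T}; cost 1
[col 4] BE: children B:{A}, E:{G} ∪→ {A,G}; cost 1
[col 4] MW: children M:{T}, W:{T} ∩→ {T}; cost 0
[col 4] MSW: children MW:{T}, S:{G} ∪→ {G,T}; cost 1
[col 4] MNSW: children MSW:{G,T}, N:{T} ∩→ {T}; cost 0
[col 4] BEMNSW: children BE:{A,G}, MNSW:{T} ∪→ {A,G,T}; cost 1
[col 5] BE: children B:{G}, E:{T} ∪→ {G,T}; cost 1
[col 5] MW: children M:{C}, W:{A} ∪→ {A,C}; cost 1
[col 5] MSW: children MW:{A,C}, S:{C} ∩→ {C}; cost 0
[col 5] MNSW: children MSW:{C}, N:{C} ∩→ {C}; cost 0
[col 5] BEMNSW: children BE:{G,T}, MNSW:{C} ∪→ {C,G,T}; cost 1
[col 6] BE: children B:{A}, E:{G} ∪→ {A,G}; cost 1
[col 6] MW: children M:{G}, W:{C} ∪→ {C,G}; cost 1
[col 6] MSW: children MW:{C,G}, S:{G} ∩→ {G}; cost 0
[col 6] MNSW: children MSW:{G}, N:{T} ∪→ {G,T}; cost 1
[col 6] BEMNSW: children BE:{A,G}, MNSW:{G,T} ∩→ {G}; cost 0
per-site changes: [3, 3, 3, 3, 3, 3, 3]; total = 21

3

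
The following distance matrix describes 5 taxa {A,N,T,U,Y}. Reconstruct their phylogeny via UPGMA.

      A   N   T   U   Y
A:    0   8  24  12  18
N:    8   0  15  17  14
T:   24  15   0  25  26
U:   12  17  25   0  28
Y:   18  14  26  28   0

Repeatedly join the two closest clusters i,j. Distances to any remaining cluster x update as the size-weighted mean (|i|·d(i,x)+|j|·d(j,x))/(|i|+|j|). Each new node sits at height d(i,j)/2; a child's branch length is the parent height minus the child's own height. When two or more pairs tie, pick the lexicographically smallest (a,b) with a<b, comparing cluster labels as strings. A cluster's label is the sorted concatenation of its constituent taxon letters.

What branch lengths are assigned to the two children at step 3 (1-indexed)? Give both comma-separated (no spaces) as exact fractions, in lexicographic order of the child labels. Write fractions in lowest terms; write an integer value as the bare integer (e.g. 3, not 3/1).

step 1: merge (A,N) at d=8; branch lengths A→4, N→4; new cluster AN
  updated: d(AN,T)=39/2, d(AN,U)=29/2, d(AN,Y)=16
step 2: merge (AN,U) at d=29/2; branch lengths AN→13/4, U→29/4; new cluster ANU
  updated: d(ANU,T)=64/3, d(ANU,Y)=20
step 3: merge (ANU,Y) at d=20; branch lengths ANU→11/4, Y→10; new cluster ANUY
  updated: d(ANUY,T)=45/2
step 4: merge (ANUY,T) at d=45/2; branch lengths ANUY→5/4, T→45/4; new cluster ANTUY
final tree: ((((A:4,N:4):13/4,U:29/4):11/4,Y:10):5/4,T:45/4)
total length: 175/4

11/4,10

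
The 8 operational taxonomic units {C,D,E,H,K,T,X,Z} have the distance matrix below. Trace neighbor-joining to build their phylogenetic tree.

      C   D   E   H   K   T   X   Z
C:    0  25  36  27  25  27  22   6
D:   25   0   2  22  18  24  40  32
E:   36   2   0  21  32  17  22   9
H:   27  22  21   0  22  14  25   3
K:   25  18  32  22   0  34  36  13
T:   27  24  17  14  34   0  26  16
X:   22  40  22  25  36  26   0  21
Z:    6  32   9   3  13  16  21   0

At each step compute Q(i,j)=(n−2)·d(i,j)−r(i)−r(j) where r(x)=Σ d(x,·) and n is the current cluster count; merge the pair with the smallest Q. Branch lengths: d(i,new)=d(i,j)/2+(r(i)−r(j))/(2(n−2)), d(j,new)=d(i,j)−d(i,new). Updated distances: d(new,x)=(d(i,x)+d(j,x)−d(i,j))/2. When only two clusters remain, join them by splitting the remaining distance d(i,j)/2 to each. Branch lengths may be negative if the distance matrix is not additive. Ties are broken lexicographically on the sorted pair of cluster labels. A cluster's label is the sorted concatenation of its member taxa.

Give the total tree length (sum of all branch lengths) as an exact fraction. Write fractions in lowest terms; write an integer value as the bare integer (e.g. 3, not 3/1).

4551/64

1. join D+E (d=2, Q=-290) ⇒ DE; edges |D|=3, |E|=-1
  updated: d(C,DE)=59/2, d(DE,H)=41/2, d(DE,K)=24, d(DE,T)=39/2, d(DE,X)=30, d(DE,Z)=39/2
2. join C+X (d=22, Q=-373/2) ⇒ CX; edges |C|=173/20, |X|=267/20
  updated: d(CX,DE)=75/4, d(CX,H)=15, d(CX,K)=39/2, d(CX,T)=31/2, d(CX,Z)=5/2
3. join DE+T (d=39/2, Q=-493/4) ⇒ DET; edges |DE|=325/32, |T|=299/32
  updated: d(CX,DET)=59/8, d(DET,H)=15/2, d(DET,K)=77/4, d(DET,Z)=8
4. join DET+H (d=15/2, Q=-537/8) ⇒ DEHT; edges |DET|=137/48, |H|=223/48
  updated: d(CX,DEHT)=119/16, d(DEHT,K)=135/8, d(DEHT,Z)=7/4
5. join CX+Z (d=5/2, Q=-667/16) ⇒ CXZ; edges |CX|=275/64, |Z|=-115/64
  updated: d(CXZ,DEHT)=107/32, d(CXZ,K)=15
6. join CXZ+DEHT (d=107/32, Q=-1127/32) ⇒ CDEHTXZ; edges |CXZ|=47/64, |DEHT|=167/64
  updated: d(CDEHTXZ,K)=913/64
7. join CDEHTXZ+K (d=913/64) ⇒ CDEHKTXZ; edges |CDEHTXZ|=913/128, |K|=913/128
final tree: ((((C:173/20,X:267/20):275/64,Z:-115/64):47/64,(((D:3,E:-1):325/32,T:299/32):137/48,H:223/48):167/64):913/128,K:913/128)
total length: 4551/64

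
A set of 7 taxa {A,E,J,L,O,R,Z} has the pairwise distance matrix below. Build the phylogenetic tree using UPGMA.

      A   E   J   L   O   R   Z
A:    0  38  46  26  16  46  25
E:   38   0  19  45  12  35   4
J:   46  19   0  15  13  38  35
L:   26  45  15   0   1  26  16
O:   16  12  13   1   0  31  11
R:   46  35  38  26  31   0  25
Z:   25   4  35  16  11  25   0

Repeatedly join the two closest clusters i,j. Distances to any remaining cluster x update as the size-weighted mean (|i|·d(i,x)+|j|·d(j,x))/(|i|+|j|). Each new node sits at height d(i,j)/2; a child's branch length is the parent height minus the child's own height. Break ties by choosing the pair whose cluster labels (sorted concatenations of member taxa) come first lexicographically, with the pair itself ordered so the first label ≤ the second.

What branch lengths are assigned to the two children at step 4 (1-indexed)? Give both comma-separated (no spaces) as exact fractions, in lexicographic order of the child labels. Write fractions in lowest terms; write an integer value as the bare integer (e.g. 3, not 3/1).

19/2,9/2

step 1: merge (L,O) at d=1; branch lengths L→1/2, O→1/2; new cluster LO
  updated: d(A,LO)=21, d(E,LO)=57/2, d(J,LO)=14, d(LO,R)=57/2, d(LO,Z)=27/2
step 2: merge (E,Z) at d=4; branch lengths E→2, Z→2; new cluster EZ
  updated: d(A,EZ)=63/2, d(EZ,J)=27, d(EZ,LO)=21, d(EZ,R)=30
step 3: merge (J,LO) at d=14; branch lengths J→7, LO→13/2; new cluster JLO
  updated: d(A,JLO)=88/3, d(EZ,JLO)=23, d(JLO,R)=95/3
step 4: merge (EZ,JLO) at d=23; branch lengths EZ→19/2, JLO→9/2; new cluster EJLOZ
  updated: d(A,EJLOZ)=151/5, d(EJLOZ,R)=31
step 5: merge (A,EJLOZ) at d=151/5; branch lengths A→151/10, EJLOZ→18/5; new cluster AEJLOZ
  updated: d(AEJLOZ,R)=67/2
step 6: merge (AEJLOZ,R) at d=67/2; branch lengths AEJLOZ→33/20, R→67/4; new cluster AEJLORZ
final tree: ((A:151/10,((E:2,Z:2):19/2,(J:7,(L:1/2,O:1/2):13/2):9/2):18/5):33/20,R:67/4)
total length: 348/5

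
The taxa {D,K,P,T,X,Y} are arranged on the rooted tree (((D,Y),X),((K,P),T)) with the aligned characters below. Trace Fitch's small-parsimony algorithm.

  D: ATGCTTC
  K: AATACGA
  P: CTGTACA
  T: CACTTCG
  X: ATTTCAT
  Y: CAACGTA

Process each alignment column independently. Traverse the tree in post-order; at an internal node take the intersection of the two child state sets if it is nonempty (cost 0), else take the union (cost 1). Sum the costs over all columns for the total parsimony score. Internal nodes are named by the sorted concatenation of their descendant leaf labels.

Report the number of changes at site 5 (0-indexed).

[col 0] DY: children D:{A}, Y:{C} ∪→ {A,C}; cost 1
[col 0] DXY: children DY:{A,C}, X:{A} ∩→ {A}; cost 0
[col 0] KP: children K:{A}, P:{C} ∪→ {A,C}; cost 1
[col 0] KPT: children KP:{A,C}, T:{C} ∩→ {C}; cost 0
[col 0] DKPTXY: children DXY:{A}, KPT:{C} ∪→ {A,C}; cost 1
[col 1] DY: children D:{T}, Y:{A} ∪→ {A,T}; cost 1
[col 1] DXY: children DY:{A,T}, X:{T} ∩→ {T}; cost 0
[col 1] KP: children K:{A}, P:{T} ∪→ {A,T}; cost 1
[col 1] KPT: children KP:{A,T}, T:{A} ∩→ {A}; cost 0
[col 1] DKPTXY: children DXY:{T}, KPT:{A} ∪→ {A,T}; cost 1
[col 2] DY: children D:{G}, Y:{A} ∪→ {A,G}; cost 1
[col 2] DXY: children DY:{A,G}, X:{T} ∪→ {A,G,T}; cost 1
[col 2] KP: children K:{T}, P:{G} ∪→ {G,T}; cost 1
[col 2] KPT: children KP:{G,T}, T:{C} ∪→ {C,G,T}; cost 1
[col 2] DKPTXY: children DXY:{A,G,T}, KPT:{C,G,T} ∩→ {G,T}; cost 0
[col 3] DY: children D:{C}, Y:{C} ∩→ {C}; cost 0
[col 3] DXY: children DY:{C}, X:{T} ∪→ {C,T}; cost 1
[col 3] KP: children K:{A}, P:{T} ∪→ {A,T}; cost 1
[col 3] KPT: children KP:{A,T}, T:{T} ∩→ {T}; cost 0
[col 3] DKPTXY: children DXY:{C,T}, KPT:{T} ∩→ {T}; cost 0
[col 4] DY: children D:{T}, Y:{G} ∪→ {G,T}; cost 1
[col 4] DXY: children DY:{G,T}, X:{C} ∪→ {C,G,T}; cost 1
[col 4] KP: children K:{C}, P:{A} ∪→ {A,C}; cost 1
[col 4] KPT: children KP:{A,C}, T:{T} ∪→ {A,C,T}; cost 1
[col 4] DKPTXY: children DXY:{C,G,T}, KPT:{A,C,T} ∩→ {C,T}; cost 0
[col 5] DY: children D:{T}, Y:{T} ∩→ {T}; cost 0
[col 5] DXY: children DY:{T}, X:{A} ∪→ {A,T}; cost 1
[col 5] KP: children K:{G}, P:{C} ∪→ {C,G}; cost 1
[col 5] KPT: children KP:{C,G}, T:{C} ∩→ {C}; cost 0
[col 5] DKPTXY: children DXY:{A,T}, KPT:{C} ∪→ {A,C,T}; cost 1
[col 6] DY: children D:{C}, Y:{A} ∪→ {A,C}; cost 1
[col 6] DXY: children DY:{A,C}, X:{T} ∪→ {A,C,T}; cost 1
[col 6] KP: children K:{A}, P:{A} ∩→ {A}; cost 0
[col 6] KPT: children KP:{A}, T:{G} ∪→ {A,G}; cost 1
[col 6] DKPTXY: children DXY:{A,C,T}, KPT:{A,G} ∩→ {A}; cost 0
per-site changes: [3, 3, 4, 2, 4, 3, 3]; total = 22

3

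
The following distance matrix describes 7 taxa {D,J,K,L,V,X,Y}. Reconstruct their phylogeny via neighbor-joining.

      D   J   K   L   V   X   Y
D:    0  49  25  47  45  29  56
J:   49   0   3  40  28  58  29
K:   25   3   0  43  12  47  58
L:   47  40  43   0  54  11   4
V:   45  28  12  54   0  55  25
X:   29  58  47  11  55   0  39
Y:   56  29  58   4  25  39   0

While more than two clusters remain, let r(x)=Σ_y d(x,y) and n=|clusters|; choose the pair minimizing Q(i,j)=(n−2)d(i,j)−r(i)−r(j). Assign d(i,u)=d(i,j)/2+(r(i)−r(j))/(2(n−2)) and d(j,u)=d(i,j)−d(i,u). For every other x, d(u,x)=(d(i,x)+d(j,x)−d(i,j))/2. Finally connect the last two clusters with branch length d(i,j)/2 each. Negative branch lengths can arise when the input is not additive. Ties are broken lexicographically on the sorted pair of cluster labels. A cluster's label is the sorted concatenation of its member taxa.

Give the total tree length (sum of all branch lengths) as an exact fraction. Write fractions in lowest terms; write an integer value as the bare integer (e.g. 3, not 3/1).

1445/16

iteration 1: select L,Y (d=4, Q=-390); attach at lengths (4/5, 16/5); label the merged cluster LY
  updated: d(D,LY)=99/2, d(J,LY)=65/2, d(K,LY)=97/2, d(LY,V)=75/2, d(LY,X)=23
iteration 2: select LY,X (d=23, Q=-311); attach at lengths (71/8, 113/8); label the merged cluster LXY
  updated: d(D,LXY)=111/4, d(J,LXY)=135/4, d(K,LXY)=145/4, d(LXY,V)=139/4
iteration 3: select D,LXY (d=111/4, Q=-196); attach at lengths (65/4, 23/2); label the merged cluster DLXY
  updated: d(DLXY,J)=55/2, d(DLXY,K)=67/4, d(DLXY,V)=26
iteration 4: select DLXY,V (d=26, Q=-337/4); attach at lengths (225/16, 191/16); label the merged cluster DLVXY
  updated: d(DLVXY,J)=59/4, d(DLVXY,K)=11/8
iteration 5: select DLVXY,J (d=59/4, Q=-153/8); attach at lengths (105/16, 131/16); label the merged cluster DJLVXY
  updated: d(DJLVXY,K)=-83/16
iteration 6: select DJLVXY,K (d=-83/16); attach at lengths (-83/32, -83/32); label the merged cluster DJKLVXY
final tree: ((((D:65/4,((L:4/5,Y:16/5):71/8,X:113/8):23/2):225/16,V:191/16):105/16,J:131/16):-83/32,K:-83/32)
total length: 1445/16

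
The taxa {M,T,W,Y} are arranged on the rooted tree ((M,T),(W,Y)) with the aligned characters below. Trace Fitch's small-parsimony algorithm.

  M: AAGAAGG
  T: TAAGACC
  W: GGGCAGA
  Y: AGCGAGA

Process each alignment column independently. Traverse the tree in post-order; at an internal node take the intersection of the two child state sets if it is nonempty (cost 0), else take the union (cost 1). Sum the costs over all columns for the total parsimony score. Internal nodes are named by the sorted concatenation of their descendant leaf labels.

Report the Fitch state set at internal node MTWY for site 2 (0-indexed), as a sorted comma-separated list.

MT@0: {A} ∪ {T} = {A,T} (union, +1)
WY@0: {G} ∪ {A} = {A,G} (union, +1)
MTWY@0: {A,T} ∩ {A,G} = {A} (intersection, +0)
MT@1: {A} ∩ {A} = {A} (intersection, +0)
WY@1: {G} ∩ {G} = {G} (intersection, +0)
MTWY@1: {A} ∪ {G} = {A,G} (union, +1)
MT@2: {G} ∪ {A} = {A,G} (union, +1)
WY@2: {G} ∪ {C} = {C,G} (union, +1)
MTWY@2: {A,G} ∩ {C,G} = {G} (intersection, +0)
MT@3: {A} ∪ {G} = {A,G} (union, +1)
WY@3: {C} ∪ {G} = {C,G} (union, +1)
MTWY@3: {A,G} ∩ {C,G} = {G} (intersection, +0)
MT@4: {A} ∩ {A} = {A} (intersection, +0)
WY@4: {A} ∩ {A} = {A} (intersection, +0)
MTWY@4: {A} ∩ {A} = {A} (intersection, +0)
MT@5: {G} ∪ {C} = {C,G} (union, +1)
WY@5: {G} ∩ {G} = {G} (intersection, +0)
MTWY@5: {C,G} ∩ {G} = {G} (intersection, +0)
MT@6: {G} ∪ {C} = {C,G} (union, +1)
WY@6: {A} ∩ {A} = {A} (intersection, +0)
MTWY@6: {C,G} ∪ {A} = {A,C,G} (union, +1)
per-site changes: [2, 1, 2, 2, 0, 1, 2]; total = 10

G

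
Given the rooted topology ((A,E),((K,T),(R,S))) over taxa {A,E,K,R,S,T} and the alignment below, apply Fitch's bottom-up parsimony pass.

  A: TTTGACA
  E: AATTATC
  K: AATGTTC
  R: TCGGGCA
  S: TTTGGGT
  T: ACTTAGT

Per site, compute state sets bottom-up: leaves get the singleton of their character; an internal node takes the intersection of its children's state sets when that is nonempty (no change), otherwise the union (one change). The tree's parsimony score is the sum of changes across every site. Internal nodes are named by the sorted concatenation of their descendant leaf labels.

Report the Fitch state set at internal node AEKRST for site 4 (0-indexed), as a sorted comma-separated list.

AE@0: {T} ∪ {A} = {A,T} (union, +1)
KT@0: {A} ∩ {A} = {A} (intersection, +0)
RS@0: {T} ∩ {T} = {T} (intersection, +0)
KRST@0: {A} ∪ {T} = {A,T} (union, +1)
AEKRST@0: {A,T} ∩ {A,T} = {A,T} (intersection, +0)
AE@1: {T} ∪ {A} = {A,T} (union, +1)
KT@1: {A} ∪ {C} = {A,C} (union, +1)
RS@1: {C} ∪ {T} = {C,T} (union, +1)
KRST@1: {A,C} ∩ {C,T} = {C} (intersection, +0)
AEKRST@1: {A,T} ∪ {C} = {A,C,T} (union, +1)
AE@2: {T} ∩ {T} = {T} (intersection, +0)
KT@2: {T} ∩ {T} = {T} (intersection, +0)
RS@2: {G} ∪ {T} = {G,T} (union, +1)
KRST@2: {T} ∩ {G,T} = {T} (intersection, +0)
AEKRST@2: {T} ∩ {T} = {T} (intersection, +0)
AE@3: {G} ∪ {T} = {G,T} (union, +1)
KT@3: {G} ∪ {T} = {G,T} (union, +1)
RS@3: {G} ∩ {G} = {G} (intersection, +0)
KRST@3: {G,T} ∩ {G} = {G} (intersection, +0)
AEKRST@3: {G,T} ∩ {G} = {G} (intersection, +0)
AE@4: {A} ∩ {A} = {A} (intersection, +0)
KT@4: {T} ∪ {A} = {A,T} (union, +1)
RS@4: {G} ∩ {G} = {G} (intersection, +0)
KRST@4: {A,T} ∪ {G} = {A,G,T} (union, +1)
AEKRST@4: {A} ∩ {A,G,T} = {A} (intersection, +0)
AE@5: {C} ∪ {T} = {C,T} (union, +1)
KT@5: {T} ∪ {G} = {G,T} (union, +1)
RS@5: {C} ∪ {G} = {C,G} (union, +1)
KRST@5: {G,T} ∩ {C,G} = {G} (intersection, +0)
AEKRST@5: {C,T} ∪ {G} = {C,G,T} (union, +1)
AE@6: {A} ∪ {C} = {A,C} (union, +1)
KT@6: {C} ∪ {T} = {C,T} (union, +1)
RS@6: {A} ∪ {T} = {A,T} (union, +1)
KRST@6: {C,T} ∩ {A,T} = {T} (intersection, +0)
AEKRST@6: {A,C} ∪ {T} = {A,C,T} (union, +1)
per-site changes: [2, 4, 1, 2, 2, 4, 4]; total = 19

A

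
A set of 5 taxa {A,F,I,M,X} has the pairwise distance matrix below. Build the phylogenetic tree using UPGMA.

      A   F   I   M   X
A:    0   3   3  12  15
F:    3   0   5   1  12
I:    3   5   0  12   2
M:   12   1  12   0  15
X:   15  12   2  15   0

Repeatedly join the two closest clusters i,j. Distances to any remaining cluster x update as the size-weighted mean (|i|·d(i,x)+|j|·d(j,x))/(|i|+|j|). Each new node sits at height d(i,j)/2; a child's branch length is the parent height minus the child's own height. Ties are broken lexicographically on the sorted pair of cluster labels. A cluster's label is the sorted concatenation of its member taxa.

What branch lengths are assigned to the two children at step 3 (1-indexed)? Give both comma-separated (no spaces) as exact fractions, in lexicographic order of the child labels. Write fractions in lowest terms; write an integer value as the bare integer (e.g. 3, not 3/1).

15/4,13/4

iteration 1: select F,M (d=1); attach at lengths (1/2, 1/2); label the merged cluster FM
  updated: d(A,FM)=15/2, d(FM,I)=17/2, d(FM,X)=27/2
iteration 2: select I,X (d=2); attach at lengths (1, 1); label the merged cluster IX
  updated: d(A,IX)=9, d(FM,IX)=11
iteration 3: select A,FM (d=15/2); attach at lengths (15/4, 13/4); label the merged cluster AFM
  updated: d(AFM,IX)=31/3
iteration 4: select AFM,IX (d=31/3); attach at lengths (17/12, 25/6); label the merged cluster AFIMX
final tree: ((A:15/4,(F:1/2,M:1/2):13/4):17/12,(I:1,X:1):25/6)
total length: 187/12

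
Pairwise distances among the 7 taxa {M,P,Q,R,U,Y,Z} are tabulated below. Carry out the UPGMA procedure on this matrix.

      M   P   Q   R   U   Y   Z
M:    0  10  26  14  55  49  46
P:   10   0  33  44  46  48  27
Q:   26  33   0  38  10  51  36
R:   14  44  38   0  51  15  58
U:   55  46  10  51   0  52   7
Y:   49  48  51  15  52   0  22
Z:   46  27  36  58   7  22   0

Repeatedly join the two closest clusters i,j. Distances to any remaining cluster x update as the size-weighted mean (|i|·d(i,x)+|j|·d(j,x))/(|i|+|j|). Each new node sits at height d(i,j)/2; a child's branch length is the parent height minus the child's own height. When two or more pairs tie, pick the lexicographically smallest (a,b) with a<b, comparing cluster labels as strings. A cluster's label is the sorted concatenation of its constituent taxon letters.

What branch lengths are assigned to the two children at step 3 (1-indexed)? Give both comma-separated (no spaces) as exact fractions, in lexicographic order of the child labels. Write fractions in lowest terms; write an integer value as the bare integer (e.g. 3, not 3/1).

step 1: merge (U,Z) at d=7; branch lengths U→7/2, Z→7/2; new cluster UZ
  updated: d(M,UZ)=101/2, d(P,UZ)=73/2, d(Q,UZ)=23, d(R,UZ)=109/2, d(UZ,Y)=37
step 2: merge (M,P) at d=10; branch lengths M→5, P→5; new cluster MP
  updated: d(MP,Q)=59/2, d(MP,R)=29, d(MP,UZ)=87/2, d(MP,Y)=97/2
step 3: merge (R,Y) at d=15; branch lengths R→15/2, Y→15/2; new cluster RY
  updated: d(MP,RY)=155/4, d(Q,RY)=89/2, d(RY,UZ)=183/4
step 4: merge (Q,UZ) at d=23; branch lengths Q→23/2, UZ→8; new cluster QUZ
  updated: d(MP,QUZ)=233/6, d(QUZ,RY)=136/3
step 5: merge (MP,RY) at d=155/4; branch lengths MP→115/8, RY→95/8; new cluster MPRY
  updated: d(MPRY,QUZ)=505/12
step 6: merge (MPRY,QUZ) at d=505/12; branch lengths MPRY→5/3, QUZ→229/24; new cluster MPQRUYZ
final tree: (((M:5,P:5):115/8,(R:15/2,Y:15/2):95/8):5/3,(Q:23/2,(U:7/2,Z:7/2):8):229/24)
total length: 2135/24

15/2,15/2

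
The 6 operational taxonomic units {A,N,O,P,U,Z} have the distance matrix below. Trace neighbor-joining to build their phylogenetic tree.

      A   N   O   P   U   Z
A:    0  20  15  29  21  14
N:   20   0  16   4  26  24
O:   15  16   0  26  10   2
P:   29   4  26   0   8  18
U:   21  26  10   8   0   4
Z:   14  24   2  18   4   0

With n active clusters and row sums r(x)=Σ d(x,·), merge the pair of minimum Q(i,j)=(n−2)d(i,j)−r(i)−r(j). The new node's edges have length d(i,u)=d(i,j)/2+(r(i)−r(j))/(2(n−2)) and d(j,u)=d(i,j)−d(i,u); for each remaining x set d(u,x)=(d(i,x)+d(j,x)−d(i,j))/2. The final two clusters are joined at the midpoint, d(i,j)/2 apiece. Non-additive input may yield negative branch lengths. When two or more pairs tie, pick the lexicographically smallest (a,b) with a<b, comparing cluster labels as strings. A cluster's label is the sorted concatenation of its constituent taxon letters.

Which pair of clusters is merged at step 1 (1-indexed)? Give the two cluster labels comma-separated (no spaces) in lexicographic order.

N,P

iteration 1: select N,P (d=4, Q=-159); attach at lengths (21/8, 11/8); label the merged cluster NP
  updated: d(A,NP)=45/2, d(NP,O)=19, d(NP,U)=15, d(NP,Z)=19
iteration 2: select A,NP (d=45/2, Q=-161/2); attach at lengths (43/4, 47/4); label the merged cluster ANP
  updated: d(ANP,O)=23/4, d(ANP,U)=27/4, d(ANP,Z)=21/4
iteration 3: select ANP,U (d=27/4, Q=-25); attach at lengths (21/8, 33/8); label the merged cluster ANPU
  updated: d(ANPU,O)=9/2, d(ANPU,Z)=5/4
iteration 4: select ANPU,O (d=9/2, Q=-31/4); attach at lengths (15/8, 21/8); label the merged cluster ANOPU
  updated: d(ANOPU,Z)=-5/8
iteration 5: select ANOPU,Z (d=-5/8); attach at lengths (-5/16, -5/16); label the merged cluster ANOPUZ
final tree: ((((A:43/4,(N:21/8,P:11/8):47/4):21/8,U:33/8):15/8,O:21/8):-5/16,Z:-5/16)
total length: 297/8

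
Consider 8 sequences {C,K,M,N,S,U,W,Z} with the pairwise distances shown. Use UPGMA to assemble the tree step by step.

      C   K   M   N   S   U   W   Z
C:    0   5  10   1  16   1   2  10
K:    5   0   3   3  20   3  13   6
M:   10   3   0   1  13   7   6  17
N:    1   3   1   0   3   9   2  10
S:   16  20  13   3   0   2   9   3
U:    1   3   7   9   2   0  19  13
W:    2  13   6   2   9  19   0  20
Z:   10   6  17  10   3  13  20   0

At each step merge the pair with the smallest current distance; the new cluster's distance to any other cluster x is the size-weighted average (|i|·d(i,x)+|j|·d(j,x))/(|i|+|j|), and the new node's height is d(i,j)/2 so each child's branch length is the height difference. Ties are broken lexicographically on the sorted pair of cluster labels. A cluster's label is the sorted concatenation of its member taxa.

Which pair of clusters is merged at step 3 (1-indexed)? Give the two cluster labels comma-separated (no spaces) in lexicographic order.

1. join C+N (d=1) ⇒ CN; edges |C|=1/2, |N|=1/2
  updated: d(CN,K)=4, d(CN,M)=11/2, d(CN,S)=19/2, d(CN,U)=5, d(CN,W)=2, d(CN,Z)=10
2. join CN+W (d=2) ⇒ CNW; edges |CN|=1/2, |W|=1
  updated: d(CNW,K)=7, d(CNW,M)=17/3, d(CNW,S)=28/3, d(CNW,U)=29/3, d(CNW,Z)=40/3
3. join S+U (d=2) ⇒ SU; edges |S|=1, |U|=1
  updated: d(CNW,SU)=19/2, d(K,SU)=23/2, d(M,SU)=10, d(SU,Z)=8
4. join K+M (d=3) ⇒ KM; edges |K|=3/2, |M|=3/2
  updated: d(CNW,KM)=19/3, d(KM,SU)=43/4, d(KM,Z)=23/2
5. join CNW+KM (d=19/3) ⇒ CKMNW; edges |CNW|=13/6, |KM|=5/3
  updated: d(CKMNW,SU)=10, d(CKMNW,Z)=63/5
6. join SU+Z (d=8) ⇒ SUZ; edges |SU|=3, |Z|=4
  updated: d(CKMNW,SUZ)=163/15
7. join CKMNW+SUZ (d=163/15) ⇒ CKMNSUWZ; edges |CKMNW|=34/15, |SUZ|=43/30
final tree: ((((C:1/2,N:1/2):1/2,W:1):13/6,(K:3/2,M:3/2):5/3):34/15,((S:1,U:1):3,Z:4):43/30)
total length: 661/30

S,U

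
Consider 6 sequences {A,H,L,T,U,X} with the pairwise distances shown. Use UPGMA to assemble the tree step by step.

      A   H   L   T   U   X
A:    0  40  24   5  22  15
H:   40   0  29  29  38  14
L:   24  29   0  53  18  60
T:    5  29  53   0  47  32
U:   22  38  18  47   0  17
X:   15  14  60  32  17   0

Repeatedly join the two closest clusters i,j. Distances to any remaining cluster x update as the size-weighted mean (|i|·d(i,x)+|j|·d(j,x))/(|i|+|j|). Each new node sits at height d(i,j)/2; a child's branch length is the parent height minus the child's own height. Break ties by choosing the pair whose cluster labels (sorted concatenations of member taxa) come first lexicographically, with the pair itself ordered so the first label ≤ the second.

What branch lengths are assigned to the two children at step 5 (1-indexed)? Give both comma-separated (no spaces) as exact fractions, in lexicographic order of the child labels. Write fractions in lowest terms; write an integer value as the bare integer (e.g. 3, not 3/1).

29/8,73/8

step 1: merge (A,T) at d=5; branch lengths A→5/2, T→5/2; new cluster AT
  updated: d(AT,H)=69/2, d(AT,L)=77/2, d(AT,U)=69/2, d(AT,X)=47/2
step 2: merge (H,X) at d=14; branch lengths H→7, X→7; new cluster HX
  updated: d(AT,HX)=29, d(HX,L)=89/2, d(HX,U)=55/2
step 3: merge (L,U) at d=18; branch lengths L→9, U→9; new cluster LU
  updated: d(AT,LU)=73/2, d(HX,LU)=36
step 4: merge (AT,HX) at d=29; branch lengths AT→12, HX→15/2; new cluster AHTX
  updated: d(AHTX,LU)=145/4
step 5: merge (AHTX,LU) at d=145/4; branch lengths AHTX→29/8, LU→73/8; new cluster AHLTUX
final tree: (((A:5/2,T:5/2):12,(H:7,X:7):15/2):29/8,(L:9,U:9):73/8)
total length: 277/4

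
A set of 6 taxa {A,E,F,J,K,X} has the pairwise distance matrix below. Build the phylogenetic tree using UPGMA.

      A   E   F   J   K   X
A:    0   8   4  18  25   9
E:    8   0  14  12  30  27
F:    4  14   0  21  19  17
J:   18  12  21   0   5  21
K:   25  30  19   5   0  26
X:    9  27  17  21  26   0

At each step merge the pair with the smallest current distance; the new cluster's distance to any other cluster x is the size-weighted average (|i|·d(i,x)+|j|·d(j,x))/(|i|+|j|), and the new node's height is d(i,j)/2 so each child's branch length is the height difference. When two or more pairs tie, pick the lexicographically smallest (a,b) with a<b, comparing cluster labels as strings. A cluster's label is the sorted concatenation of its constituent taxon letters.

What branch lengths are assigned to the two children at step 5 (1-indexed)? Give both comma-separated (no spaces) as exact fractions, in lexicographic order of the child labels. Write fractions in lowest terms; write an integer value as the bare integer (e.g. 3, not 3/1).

1. join A+F (d=4) ⇒ AF; edges |A|=2, |F|=2
  updated: d(AF,E)=11, d(AF,J)=39/2, d(AF,K)=22, d(AF,X)=13
2. join J+K (d=5) ⇒ JK; edges |J|=5/2, |K|=5/2
  updated: d(AF,JK)=83/4, d(E,JK)=21, d(JK,X)=47/2
3. join AF+E (d=11) ⇒ AEF; edges |AF|=7/2, |E|=11/2
  updated: d(AEF,JK)=125/6, d(AEF,X)=53/3
4. join AEF+X (d=53/3) ⇒ AEFX; edges |AEF|=10/3, |X|=53/6
  updated: d(AEFX,JK)=43/2
5. join AEFX+JK (d=43/2) ⇒ AEFJKX; edges |AEFX|=23/12, |JK|=33/4
final tree: ((((A:2,F:2):7/2,E:11/2):10/3,X:53/6):23/12,(J:5/2,K:5/2):33/4)
total length: 121/3

23/12,33/4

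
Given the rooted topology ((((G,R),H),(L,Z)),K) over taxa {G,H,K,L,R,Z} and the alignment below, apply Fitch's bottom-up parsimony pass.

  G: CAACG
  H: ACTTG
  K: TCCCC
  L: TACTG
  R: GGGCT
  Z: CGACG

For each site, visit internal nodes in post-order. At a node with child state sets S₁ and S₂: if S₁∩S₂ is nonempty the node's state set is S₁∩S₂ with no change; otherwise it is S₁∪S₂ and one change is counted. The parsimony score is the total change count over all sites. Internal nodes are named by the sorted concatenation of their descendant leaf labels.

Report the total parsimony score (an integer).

16

[col 0] GR: children G:{C}, R:{G} ∪→ {C,G}; cost 1
[col 0] GHR: children GR:{C,G}, H:{A} ∪→ {A,C,G}; cost 1
[col 0] LZ: children L:{T}, Z:{C} ∪→ {C,T}; cost 1
[col 0] GHLRZ: children GHR:{A,C,G}, LZ:{C,T} ∩→ {C}; cost 0
[col 0] GHKLRZ: children GHLRZ:{C}, K:{T} ∪→ {C,T}; cost 1
[col 1] GR: children G:{A}, R:{G} ∪→ {A,G}; cost 1
[col 1] GHR: children GR:{A,G}, H:{C} ∪→ {A,C,G}; cost 1
[col 1] LZ: children L:{A}, Z:{G} ∪→ {A,G}; cost 1
[col 1] GHLRZ: children GHR:{A,C,G}, LZ:{A,G} ∩→ {A,G}; cost 0
[col 1] GHKLRZ: children GHLRZ:{A,G}, K:{C} ∪→ {A,C,G}; cost 1
[col 2] GR: children G:{A}, R:{G} ∪→ {A,G}; cost 1
[col 2] GHR: children GR:{A,G}, H:{T} ∪→ {A,G,T}; cost 1
[col 2] LZ: children L:{C}, Z:{A} ∪→ {A,C}; cost 1
[col 2] GHLRZ: children GHR:{A,G,T}, LZ:{A,C} ∩→ {A}; cost 0
[col 2] GHKLRZ: children GHLRZ:{A}, K:{C} ∪→ {A,C}; cost 1
[col 3] GR: children G:{C}, R:{C} ∩→ {C}; cost 0
[col 3] GHR: children GR:{C}, H:{T} ∪→ {C,T}; cost 1
[col 3] LZ: children L:{T}, Z:{C} ∪→ {C,T}; cost 1
[col 3] GHLRZ: children GHR:{C,T}, LZ:{C,T} ∩→ {C,T}; cost 0
[col 3] GHKLRZ: children GHLRZ:{C,T}, K:{C} ∩→ {C}; cost 0
[col 4] GR: children G:{G}, R:{T} ∪→ {G,T}; cost 1
[col 4] GHR: children GR:{G,T}, H:{G} ∩→ {G}; cost 0
[col 4] LZ: children L:{G}, Z:{G} ∩→ {G}; cost 0
[col 4] GHLRZ: children GHR:{G}, LZ:{G} ∩→ {G}; cost 0
[col 4] GHKLRZ: children GHLRZ:{G}, K:{C} ∪→ {C,G}; cost 1
per-site changes: [4, 4, 4, 2, 2]; total = 16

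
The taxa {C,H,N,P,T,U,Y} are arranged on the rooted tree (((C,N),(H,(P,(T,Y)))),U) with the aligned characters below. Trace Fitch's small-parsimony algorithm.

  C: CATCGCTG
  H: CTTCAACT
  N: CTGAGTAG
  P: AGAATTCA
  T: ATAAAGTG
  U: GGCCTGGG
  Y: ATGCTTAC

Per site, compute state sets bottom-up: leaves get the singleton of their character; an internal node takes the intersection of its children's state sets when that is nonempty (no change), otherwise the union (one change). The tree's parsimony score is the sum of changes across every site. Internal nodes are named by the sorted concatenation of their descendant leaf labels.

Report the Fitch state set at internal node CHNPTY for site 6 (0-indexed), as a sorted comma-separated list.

A,C,T

site 0, node CN: C={C} ∩ N={C} → {C} (+0)
site 0, node TY: T={A} ∩ Y={A} → {A} (+0)
site 0, node PTY: P={A} ∩ TY={A} → {A} (+0)
site 0, node HPTY: H={C} ∪ PTY={A} → {A,C} (+1)
site 0, node CHNPTY: CN={C} ∩ HPTY={A,C} → {C} (+0)
site 0, node CHNPTUY: CHNPTY={C} ∪ U={G} → {C,G} (+1)
site 1, node CN: C={A} ∪ N={T} → {A,T} (+1)
site 1, node TY: T={T} ∩ Y={T} → {T} (+0)
site 1, node PTY: P={G} ∪ TY={T} → {G,T} (+1)
site 1, node HPTY: H={T} ∩ PTY={G,T} → {T} (+0)
site 1, node CHNPTY: CN={A,T} ∩ HPTY={T} → {T} (+0)
site 1, node CHNPTUY: CHNPTY={T} ∪ U={G} → {G,T} (+1)
site 2, node CN: C={T} ∪ N={G} → {G,T} (+1)
site 2, node TY: T={A} ∪ Y={G} → {A,G} (+1)
site 2, node PTY: P={A} ∩ TY={A,G} → {A} (+0)
site 2, node HPTY: H={T} ∪ PTY={A} → {A,T} (+1)
site 2, node CHNPTY: CN={G,T} ∩ HPTY={A,T} → {T} (+0)
site 2, node CHNPTUY: CHNPTY={T} ∪ U={C} → {C,T} (+1)
site 3, node CN: C={C} ∪ N={A} → {A,C} (+1)
site 3, node TY: T={A} ∪ Y={C} → {A,C} (+1)
site 3, node PTY: P={A} ∩ TY={A,C} → {A} (+0)
site 3, node HPTY: H={C} ∪ PTY={A} → {A,C} (+1)
site 3, node CHNPTY: CN={A,C} ∩ HPTY={A,C} → {A,C} (+0)
site 3, node CHNPTUY: CHNPTY={A,C} ∩ U={C} → {C} (+0)
site 4, node CN: C={G} ∩ N={G} → {G} (+0)
site 4, node TY: T={A} ∪ Y={T} → {A,T} (+1)
site 4, node PTY: P={T} ∩ TY={A,T} → {T} (+0)
site 4, node HPTY: H={A} ∪ PTY={T} → {A,T} (+1)
site 4, node CHNPTY: CN={G} ∪ HPTY={A,T} → {A,G,T} (+1)
site 4, node CHNPTUY: CHNPTY={A,G,T} ∩ U={T} → {T} (+0)
site 5, node CN: C={C} ∪ N={T} → {C,T} (+1)
site 5, node TY: T={G} ∪ Y={T} → {G,T} (+1)
site 5, node PTY: P={T} ∩ TY={G,T} → {T} (+0)
site 5, node HPTY: H={A} ∪ PTY={T} → {A,T} (+1)
site 5, node CHNPTY: CN={C,T} ∩ HPTY={A,T} → {T} (+0)
site 5, node CHNPTUY: CHNPTY={T} ∪ U={G} → {G,T} (+1)
site 6, node CN: C={T} ∪ N={A} → {A,T} (+1)
site 6, node TY: T={T} ∪ Y={A} → {A,T} (+1)
site 6, node PTY: P={C} ∪ TY={A,T} → {A,C,T} (+1)
site 6, node HPTY: H={C} ∩ PTY={A,C,T} → {C} (+0)
site 6, node CHNPTY: CN={A,T} ∪ HPTY={C} → {A,C,T} (+1)
site 6, node CHNPTUY: CHNPTY={A,C,T} ∪ U={G} → {A,C,G,T} (+1)
site 7, node CN: C={G} ∩ N={G} → {G} (+0)
site 7, node TY: T={G} ∪ Y={C} → {C,G} (+1)
site 7, node PTY: P={A} ∪ TY={C,G} → {A,C,G} (+1)
site 7, node HPTY: H={T} ∪ PTY={A,C,G} → {A,C,G,T} (+1)
site 7, node CHNPTY: CN={G} ∩ HPTY={A,C,G,T} → {G} (+0)
site 7, node CHNPTUY: CHNPTY={G} ∩ U={G} → {G} (+0)
per-site changes: [2, 3, 4, 3, 3, 4, 5, 3]; total = 27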